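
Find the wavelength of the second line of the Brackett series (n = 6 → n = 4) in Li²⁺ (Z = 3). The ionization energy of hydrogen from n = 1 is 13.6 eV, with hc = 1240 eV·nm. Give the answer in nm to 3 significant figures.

292 nm

The Brackett series terminates on n_f = 4; the second line has n_i = 4+2 = 6.
ΔE = 122.4 × (1/4² − 1/6²) = 4.250 eV.
λ = 1240 / 4.250 = 292 nm.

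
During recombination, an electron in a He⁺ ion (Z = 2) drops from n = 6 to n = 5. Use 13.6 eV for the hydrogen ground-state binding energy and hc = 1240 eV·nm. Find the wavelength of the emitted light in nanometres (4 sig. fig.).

1865 nm

For Z = 2 the level energies scale as Z², so the effective Rydberg energy is 13.6 × 4 = 54.40 eV.
ΔE = 54.40 × (1/5² − 1/6²) = 54.40 × 0.01222 = 0.6649 eV.
λ = hc/ΔE = 1240 / 0.6649 = 1865 nm.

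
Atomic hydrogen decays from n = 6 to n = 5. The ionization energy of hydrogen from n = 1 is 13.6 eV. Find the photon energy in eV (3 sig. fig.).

0.166 eV

E_6 = −13.60/36 = −0.3778 eV and E_5 = −13.60/25 = −0.5440 eV.
The photon energy is |E_6 − E_5| = 0.166 eV.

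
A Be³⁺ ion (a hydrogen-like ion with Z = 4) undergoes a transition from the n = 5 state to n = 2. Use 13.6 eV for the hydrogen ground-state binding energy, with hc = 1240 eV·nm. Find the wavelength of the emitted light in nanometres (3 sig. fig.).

For Z = 4 the level energies scale as Z², so the effective Rydberg energy is 13.6 × 16 = 217.6 eV.
ΔE = 217.6 × (1/2² − 1/5²) = 217.6 × 0.2100 = 45.70 eV.
λ = hc/ΔE = 1240 / 45.70 = 27.1 nm.

27.1 nm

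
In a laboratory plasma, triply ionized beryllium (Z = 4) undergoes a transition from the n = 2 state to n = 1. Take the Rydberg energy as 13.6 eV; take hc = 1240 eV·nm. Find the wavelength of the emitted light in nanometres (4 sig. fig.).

7.598 nm

For Z = 4 the level energies scale as Z², so the effective Rydberg energy is 13.6 × 16 = 217.6 eV.
ΔE = 217.6 × (1/1² − 1/2²) = 217.6 × 0.7500 = 163.2 eV.
λ = hc/ΔE = 1240 / 163.2 = 7.598 nm.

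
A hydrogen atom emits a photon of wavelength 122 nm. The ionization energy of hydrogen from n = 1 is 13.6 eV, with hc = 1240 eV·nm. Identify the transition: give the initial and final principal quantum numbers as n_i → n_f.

The photon energy is ΔE = hc/λ = 1240 / 122 = 10.16 eV.
With Z = 1, ΔE = 13.60 × (1/n_f² − 1/n_i²), so 1/n_f² − 1/n_i² = 0.7473.
Trying n_f = 1 gives 1/n_i² = 0.2527, i.e. n_i ≈ 2; this pair matches.

n_i = 2, n_f = 1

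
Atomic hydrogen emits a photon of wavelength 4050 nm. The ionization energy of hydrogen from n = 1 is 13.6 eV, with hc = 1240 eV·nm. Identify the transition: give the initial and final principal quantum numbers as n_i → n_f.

n_i = 5, n_f = 4

The photon energy is ΔE = hc/λ = 1240 / 4050 = 0.3062 eV.
With Z = 1, ΔE = 13.60 × (1/n_f² − 1/n_i²), so 1/n_f² − 1/n_i² = 0.02251.
Trying n_f = 4 gives 1/n_i² = 0.03999, i.e. n_i ≈ 5; this pair matches.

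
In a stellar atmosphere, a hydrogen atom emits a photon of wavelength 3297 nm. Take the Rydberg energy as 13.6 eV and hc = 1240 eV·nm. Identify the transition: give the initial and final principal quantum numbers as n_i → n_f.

n_i = 9, n_f = 5

The photon energy is ΔE = hc/λ = 1240 / 3297 = 0.3761 eV.
With Z = 1, ΔE = 13.60 × (1/n_f² − 1/n_i²), so 1/n_f² − 1/n_i² = 0.02765.
Trying n_f = 5 gives 1/n_i² = 0.01235, i.e. n_i ≈ 9; this pair matches.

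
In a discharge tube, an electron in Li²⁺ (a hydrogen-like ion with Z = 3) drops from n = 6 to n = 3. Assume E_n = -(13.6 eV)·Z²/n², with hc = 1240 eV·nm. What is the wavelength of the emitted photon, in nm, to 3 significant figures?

For Z = 3 the level energies scale as Z², so the effective Rydberg energy is 13.6 × 9 = 122.4 eV.
ΔE = 122.4 × (1/3² − 1/6²) = 122.4 × 0.08333 = 10.20 eV.
λ = hc/ΔE = 1240 / 10.20 = 122 nm.

122 nm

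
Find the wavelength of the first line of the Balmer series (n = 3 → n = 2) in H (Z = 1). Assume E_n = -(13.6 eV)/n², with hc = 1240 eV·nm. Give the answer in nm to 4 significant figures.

656.5 nm

The Balmer series terminates on n_f = 2; the first line has n_i = 2+1 = 3.
ΔE = 13.60 × (1/2² − 1/3²) = 1.889 eV.
λ = 1240 / 1.889 = 656.5 nm.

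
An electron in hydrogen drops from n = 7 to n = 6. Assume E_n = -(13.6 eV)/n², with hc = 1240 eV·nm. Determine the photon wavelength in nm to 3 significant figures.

ΔE = 13.60 × (1/6² − 1/7²) = 13.60 × 0.007370 = 0.1002 eV.
λ = hc/ΔE = 1240 / 0.1002 = 12400 nm.

12400 nm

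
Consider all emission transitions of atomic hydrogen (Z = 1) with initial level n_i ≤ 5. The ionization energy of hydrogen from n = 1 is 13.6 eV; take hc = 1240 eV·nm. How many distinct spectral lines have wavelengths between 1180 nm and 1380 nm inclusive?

Enumerate all n_i → n_f pairs with 1 ≤ n_f < n_i ≤ 5 and compute λ = 1240 / [13.6·1·(1/n_f² − 1/n_i²)].
Lines falling in [1180, 1380] nm: 5→3 (1282 nm).

1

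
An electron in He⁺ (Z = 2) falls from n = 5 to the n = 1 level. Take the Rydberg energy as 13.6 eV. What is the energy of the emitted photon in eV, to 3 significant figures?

The Bohr energies scale as Z², so for Z = 2: E_n = −54.40/n² eV.
E_5 = −54.40/25 = −2.176 eV and E_1 = −54.40/1 = −54.40 eV.
The photon energy is |E_5 − E_1| = 52.2 eV.

52.2 eV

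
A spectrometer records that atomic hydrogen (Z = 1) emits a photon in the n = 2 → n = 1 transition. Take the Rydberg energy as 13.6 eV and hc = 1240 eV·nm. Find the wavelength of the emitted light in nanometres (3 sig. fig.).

122 nm

ΔE = 13.60 × (1/1² − 1/2²) = 13.60 × 0.7500 = 10.20 eV.
λ = hc/ΔE = 1240 / 10.20 = 122 nm.
This line belongs to the Lyman series.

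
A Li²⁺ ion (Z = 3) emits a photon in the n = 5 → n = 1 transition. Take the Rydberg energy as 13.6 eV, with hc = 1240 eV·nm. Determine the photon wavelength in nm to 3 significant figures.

10.6 nm

For Z = 3 the level energies scale as Z², so the effective Rydberg energy is 13.6 × 9 = 122.4 eV.
ΔE = 122.4 × (1/1² − 1/5²) = 122.4 × 0.9600 = 117.5 eV.
λ = hc/ΔE = 1240 / 117.5 = 10.6 nm.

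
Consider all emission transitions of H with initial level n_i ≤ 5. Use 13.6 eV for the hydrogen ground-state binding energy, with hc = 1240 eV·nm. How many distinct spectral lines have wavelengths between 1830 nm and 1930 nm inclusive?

1

Enumerate all n_i → n_f pairs with 1 ≤ n_f < n_i ≤ 5 and compute λ = 1240 / [13.6·1·(1/n_f² − 1/n_i²)].
Lines falling in [1830, 1930] nm: 4→3 (1876 nm).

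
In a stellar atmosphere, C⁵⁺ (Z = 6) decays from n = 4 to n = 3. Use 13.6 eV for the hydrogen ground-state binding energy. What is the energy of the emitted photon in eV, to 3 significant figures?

23.8 eV

The Bohr energies scale as Z², so for Z = 6: E_n = −489.6/n² eV.
E_4 = −489.6/16 = −30.60 eV and E_3 = −489.6/9 = −54.40 eV.
The photon energy is |E_4 − E_3| = 23.8 eV.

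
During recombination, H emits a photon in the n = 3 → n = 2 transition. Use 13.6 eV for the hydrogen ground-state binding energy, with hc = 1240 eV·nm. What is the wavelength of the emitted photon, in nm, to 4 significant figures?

ΔE = 13.60 × (1/2² − 1/3²) = 13.60 × 0.1389 = 1.889 eV.
λ = hc/ΔE = 1240 / 1.889 = 656.5 nm.

656.5 nm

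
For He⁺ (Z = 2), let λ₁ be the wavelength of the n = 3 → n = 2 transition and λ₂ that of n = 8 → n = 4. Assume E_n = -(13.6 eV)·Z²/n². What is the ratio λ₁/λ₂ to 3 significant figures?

0.338

λ ∝ 1/ΔE ∝ 1/(1/n_f² − 1/n_i²), and the Z² and hc factors cancel in the ratio.
λ₁/λ₂ = (1/4² − 1/8²)/(1/2² − 1/3²) = 0.04688/0.1389 = 0.338.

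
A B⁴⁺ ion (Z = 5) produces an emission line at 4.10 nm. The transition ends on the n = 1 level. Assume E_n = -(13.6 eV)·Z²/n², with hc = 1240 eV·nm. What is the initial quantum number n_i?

n_i = 3

The photon energy is ΔE = hc/λ = 1240 / 4.10 = 302.4 eV.
With Z = 5, ΔE = 340.0 × (1/n_f² − 1/n_i²), so 1/n_f² − 1/n_i² = 0.8895.
With n_f = 1: 1/n_i² = 1/1 − 0.8895 = 0.1105, so n_i ≈ 3.01.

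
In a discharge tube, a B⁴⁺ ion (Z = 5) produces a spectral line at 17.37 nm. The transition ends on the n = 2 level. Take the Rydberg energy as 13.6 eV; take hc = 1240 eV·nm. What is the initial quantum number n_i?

n_i = 5

The photon energy is ΔE = hc/λ = 1240 / 17.37 = 71.39 eV.
With Z = 5, ΔE = 340.0 × (1/n_f² − 1/n_i²), so 1/n_f² − 1/n_i² = 0.2100.
With n_f = 2: 1/n_i² = 1/4 − 0.2100 = 0.04004, so n_i ≈ 5.00.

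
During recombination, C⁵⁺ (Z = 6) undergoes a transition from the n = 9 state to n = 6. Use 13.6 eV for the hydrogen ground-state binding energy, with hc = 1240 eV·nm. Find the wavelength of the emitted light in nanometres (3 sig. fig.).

For Z = 6 the level energies scale as Z², so the effective Rydberg energy is 13.6 × 36 = 489.6 eV.
ΔE = 489.6 × (1/6² − 1/9²) = 489.6 × 0.01543 = 7.556 eV.
λ = hc/ΔE = 1240 / 7.556 = 164 nm.

164 nm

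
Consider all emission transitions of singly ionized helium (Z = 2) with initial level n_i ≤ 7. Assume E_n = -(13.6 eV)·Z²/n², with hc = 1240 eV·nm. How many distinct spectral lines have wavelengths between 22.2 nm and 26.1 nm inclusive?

5

Enumerate all n_i → n_f pairs with 1 ≤ n_f < n_i ≤ 7 and compute λ = 1240 / [13.6·4·(1/n_f² − 1/n_i²)].
Lines falling in [22.2, 26.1] nm: 7→1 (23.27 nm), 6→1 (23.45 nm), 5→1 (23.74 nm), 4→1 (24.31 nm), 3→1 (25.64 nm).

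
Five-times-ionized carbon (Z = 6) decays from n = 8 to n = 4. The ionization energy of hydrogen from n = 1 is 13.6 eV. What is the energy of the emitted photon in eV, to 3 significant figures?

23.0 eV

The Bohr energies scale as Z², so for Z = 6: E_n = −489.6/n² eV.
E_8 = −489.6/64 = −7.650 eV and E_4 = −489.6/16 = −30.60 eV.
The photon energy is |E_8 − E_4| = 23.0 eV.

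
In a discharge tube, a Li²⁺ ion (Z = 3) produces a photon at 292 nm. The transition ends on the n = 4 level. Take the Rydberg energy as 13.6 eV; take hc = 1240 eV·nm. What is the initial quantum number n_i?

The photon energy is ΔE = hc/λ = 1240 / 292 = 4.247 eV.
With Z = 3, ΔE = 122.4 × (1/n_f² − 1/n_i²), so 1/n_f² − 1/n_i² = 0.03469.
With n_f = 4: 1/n_i² = 1/16 − 0.03469 = 0.02781, so n_i ≈ 6.00.

n_i = 6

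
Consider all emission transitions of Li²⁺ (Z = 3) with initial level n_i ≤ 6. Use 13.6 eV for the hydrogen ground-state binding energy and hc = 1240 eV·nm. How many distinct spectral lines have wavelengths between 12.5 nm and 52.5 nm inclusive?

Enumerate all n_i → n_f pairs with 1 ≤ n_f < n_i ≤ 6 and compute λ = 1240 / [13.6·9·(1/n_f² − 1/n_i²)].
Lines falling in [12.5, 52.5] nm: 2→1 (13.51 nm), 6→2 (45.59 nm), 5→2 (48.24 nm).

3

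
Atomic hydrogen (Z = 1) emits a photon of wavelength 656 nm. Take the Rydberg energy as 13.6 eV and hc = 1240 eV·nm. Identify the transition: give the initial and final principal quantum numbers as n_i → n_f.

n_i = 3, n_f = 2

The photon energy is ΔE = hc/λ = 1240 / 656 = 1.890 eV.
With Z = 1, ΔE = 13.60 × (1/n_f² − 1/n_i²), so 1/n_f² − 1/n_i² = 0.1390.
Trying n_f = 2 gives 1/n_i² = 0.1110, i.e. n_i ≈ 3; this pair matches.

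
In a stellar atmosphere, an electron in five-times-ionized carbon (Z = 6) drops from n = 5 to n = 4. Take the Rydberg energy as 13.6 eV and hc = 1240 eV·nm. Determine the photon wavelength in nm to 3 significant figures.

113 nm

For Z = 6 the level energies scale as Z², so the effective Rydberg energy is 13.6 × 36 = 489.6 eV.
ΔE = 489.6 × (1/4² − 1/5²) = 489.6 × 0.02250 = 11.02 eV.
λ = hc/ΔE = 1240 / 11.02 = 113 nm.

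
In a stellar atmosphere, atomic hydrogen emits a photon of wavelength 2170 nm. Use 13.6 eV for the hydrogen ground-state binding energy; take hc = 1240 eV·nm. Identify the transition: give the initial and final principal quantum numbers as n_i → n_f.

n_i = 7, n_f = 4

The photon energy is ΔE = hc/λ = 1240 / 2170 = 0.5714 eV.
With Z = 1, ΔE = 13.60 × (1/n_f² − 1/n_i²), so 1/n_f² − 1/n_i² = 0.04202.
Trying n_f = 4 gives 1/n_i² = 0.02048, i.e. n_i ≈ 7; this pair matches.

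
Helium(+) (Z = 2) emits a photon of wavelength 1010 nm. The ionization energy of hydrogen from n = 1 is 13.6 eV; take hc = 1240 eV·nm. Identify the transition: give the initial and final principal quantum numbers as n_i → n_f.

n_i = 5, n_f = 4

The photon energy is ΔE = hc/λ = 1240 / 1010 = 1.228 eV.
With Z = 2, ΔE = 54.40 × (1/n_f² − 1/n_i²), so 1/n_f² − 1/n_i² = 0.02257.
Trying n_f = 4 gives 1/n_i² = 0.03993, i.e. n_i ≈ 5; this pair matches.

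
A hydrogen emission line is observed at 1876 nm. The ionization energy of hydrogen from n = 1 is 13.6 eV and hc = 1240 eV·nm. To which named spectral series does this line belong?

ΔE = 1240/1876 = 0.6610 eV.
This matches 13.6 × (1/3² − 1/4²), so n_f = 3: the Paschen series.

Paschen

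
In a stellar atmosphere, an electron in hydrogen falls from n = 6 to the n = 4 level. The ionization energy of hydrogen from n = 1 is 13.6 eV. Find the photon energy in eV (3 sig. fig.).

0.472 eV

E_6 = −13.60/36 = −0.3778 eV and E_4 = −13.60/16 = −0.8500 eV.
The photon energy is |E_6 − E_4| = 0.472 eV.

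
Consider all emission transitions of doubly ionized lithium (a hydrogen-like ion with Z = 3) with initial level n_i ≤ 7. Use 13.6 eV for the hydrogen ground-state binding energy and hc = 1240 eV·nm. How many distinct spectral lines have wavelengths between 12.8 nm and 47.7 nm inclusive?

Enumerate all n_i → n_f pairs with 1 ≤ n_f < n_i ≤ 7 and compute λ = 1240 / [13.6·9·(1/n_f² − 1/n_i²)].
Lines falling in [12.8, 47.7] nm: 2→1 (13.51 nm), 7→2 (44.12 nm), 6→2 (45.59 nm).

3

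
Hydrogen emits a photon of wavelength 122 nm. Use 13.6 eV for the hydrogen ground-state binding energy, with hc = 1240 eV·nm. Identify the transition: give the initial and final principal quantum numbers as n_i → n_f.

The photon energy is ΔE = hc/λ = 1240 / 122 = 10.16 eV.
With Z = 1, ΔE = 13.60 × (1/n_f² − 1/n_i²), so 1/n_f² − 1/n_i² = 0.7473.
Trying n_f = 1 gives 1/n_i² = 0.2527, i.e. n_i ≈ 2; this pair matches.

n_i = 2, n_f = 1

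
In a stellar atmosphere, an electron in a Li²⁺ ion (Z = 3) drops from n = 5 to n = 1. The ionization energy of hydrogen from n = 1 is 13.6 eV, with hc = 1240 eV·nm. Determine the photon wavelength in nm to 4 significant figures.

For Z = 3 the level energies scale as Z², so the effective Rydberg energy is 13.6 × 9 = 122.4 eV.
ΔE = 122.4 × (1/1² − 1/5²) = 122.4 × 0.9600 = 117.5 eV.
λ = hc/ΔE = 1240 / 117.5 = 10.55 nm.

10.55 nm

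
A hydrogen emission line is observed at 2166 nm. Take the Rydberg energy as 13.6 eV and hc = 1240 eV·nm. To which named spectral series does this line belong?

Brackett

ΔE = 1240/2166 = 0.5725 eV.
This matches 13.6 × (1/4² − 1/7²), so n_f = 4: the Brackett series.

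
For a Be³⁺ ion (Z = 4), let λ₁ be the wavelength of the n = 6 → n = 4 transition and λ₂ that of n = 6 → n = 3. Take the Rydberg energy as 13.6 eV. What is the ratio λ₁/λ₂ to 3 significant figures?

λ ∝ 1/ΔE ∝ 1/(1/n_f² − 1/n_i²), and the Z² and hc factors cancel in the ratio.
λ₁/λ₂ = (1/3² − 1/6²)/(1/4² − 1/6²) = 0.08333/0.03472 = 2.40.

2.40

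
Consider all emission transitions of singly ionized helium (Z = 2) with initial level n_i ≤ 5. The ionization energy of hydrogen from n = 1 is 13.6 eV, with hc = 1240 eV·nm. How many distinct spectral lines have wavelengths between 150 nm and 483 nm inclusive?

3

Enumerate all n_i → n_f pairs with 1 ≤ n_f < n_i ≤ 5 and compute λ = 1240 / [13.6·4·(1/n_f² − 1/n_i²)].
Lines falling in [150, 483] nm: 3→2 (164.1 nm), 5→3 (320.5 nm), 4→3 (468.9 nm).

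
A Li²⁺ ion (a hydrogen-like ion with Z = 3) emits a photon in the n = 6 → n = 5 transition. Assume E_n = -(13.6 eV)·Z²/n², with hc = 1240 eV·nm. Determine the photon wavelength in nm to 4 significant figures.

For Z = 3 the level energies scale as Z², so the effective Rydberg energy is 13.6 × 9 = 122.4 eV.
ΔE = 122.4 × (1/5² − 1/6²) = 122.4 × 0.01222 = 1.496 eV.
λ = hc/ΔE = 1240 / 1.496 = 828.9 nm.

828.9 nm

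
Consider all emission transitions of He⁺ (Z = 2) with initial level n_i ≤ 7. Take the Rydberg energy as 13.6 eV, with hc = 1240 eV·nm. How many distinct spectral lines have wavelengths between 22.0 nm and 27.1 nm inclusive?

Enumerate all n_i → n_f pairs with 1 ≤ n_f < n_i ≤ 7 and compute λ = 1240 / [13.6·4·(1/n_f² − 1/n_i²)].
Lines falling in [22.0, 27.1] nm: 7→1 (23.27 nm), 6→1 (23.45 nm), 5→1 (23.74 nm), 4→1 (24.31 nm), 3→1 (25.64 nm).

5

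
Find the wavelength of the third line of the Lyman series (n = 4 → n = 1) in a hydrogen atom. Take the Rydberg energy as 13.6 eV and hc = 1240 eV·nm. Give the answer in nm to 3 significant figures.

97.3 nm

The Lyman series terminates on n_f = 1; the third line has n_i = 1+3 = 4.
ΔE = 13.60 × (1/1² − 1/4²) = 12.75 eV.
λ = 1240 / 12.75 = 97.3 nm.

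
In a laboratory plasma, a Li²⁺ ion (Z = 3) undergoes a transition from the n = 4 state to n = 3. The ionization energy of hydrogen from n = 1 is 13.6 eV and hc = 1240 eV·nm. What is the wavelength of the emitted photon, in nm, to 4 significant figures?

For Z = 3 the level energies scale as Z², so the effective Rydberg energy is 13.6 × 9 = 122.4 eV.
ΔE = 122.4 × (1/3² − 1/4²) = 122.4 × 0.04861 = 5.950 eV.
λ = hc/ΔE = 1240 / 5.950 = 208.4 nm.

208.4 nm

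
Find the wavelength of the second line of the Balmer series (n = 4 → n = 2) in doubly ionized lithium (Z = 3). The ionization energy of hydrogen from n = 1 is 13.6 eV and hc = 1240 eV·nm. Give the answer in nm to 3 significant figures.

The Balmer series terminates on n_f = 2; the second line has n_i = 2+2 = 4.
ΔE = 122.4 × (1/2² − 1/4²) = 22.95 eV.
λ = 1240 / 22.95 = 54.0 nm.

54.0 nm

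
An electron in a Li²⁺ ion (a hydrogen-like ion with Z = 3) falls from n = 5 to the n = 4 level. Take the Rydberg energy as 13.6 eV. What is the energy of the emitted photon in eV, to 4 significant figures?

The Bohr energies scale as Z², so for Z = 3: E_n = −122.4/n² eV.
E_5 = −122.4/25 = −4.896 eV and E_4 = −122.4/16 = −7.650 eV.
The photon energy is |E_5 − E_4| = 2.754 eV.

2.754 eV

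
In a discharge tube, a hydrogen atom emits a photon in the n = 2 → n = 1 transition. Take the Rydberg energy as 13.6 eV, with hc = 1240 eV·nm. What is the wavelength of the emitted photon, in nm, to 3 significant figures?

122 nm

ΔE = 13.60 × (1/1² − 1/2²) = 13.60 × 0.7500 = 10.20 eV.
λ = hc/ΔE = 1240 / 10.20 = 122 nm.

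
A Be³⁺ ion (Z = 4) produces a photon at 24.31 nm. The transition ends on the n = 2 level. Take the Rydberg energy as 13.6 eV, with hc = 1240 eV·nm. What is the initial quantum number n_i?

The photon energy is ΔE = hc/λ = 1240 / 24.31 = 51.01 eV.
With Z = 4, ΔE = 217.6 × (1/n_f² − 1/n_i²), so 1/n_f² − 1/n_i² = 0.2344.
With n_f = 2: 1/n_i² = 1/4 − 0.2344 = 0.01559, so n_i ≈ 8.01.

n_i = 8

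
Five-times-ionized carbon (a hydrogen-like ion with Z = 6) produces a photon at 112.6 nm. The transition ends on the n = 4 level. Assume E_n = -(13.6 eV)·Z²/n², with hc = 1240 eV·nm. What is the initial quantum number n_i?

n_i = 5

The photon energy is ΔE = hc/λ = 1240 / 112.6 = 11.01 eV.
With Z = 6, ΔE = 489.6 × (1/n_f² − 1/n_i²), so 1/n_f² − 1/n_i² = 0.02249.
With n_f = 4: 1/n_i² = 1/16 − 0.02249 = 0.04001, so n_i ≈ 5.00.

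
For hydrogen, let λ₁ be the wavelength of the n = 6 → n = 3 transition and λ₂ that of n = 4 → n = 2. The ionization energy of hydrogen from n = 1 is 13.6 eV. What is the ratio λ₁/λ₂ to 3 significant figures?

λ ∝ 1/ΔE ∝ 1/(1/n_f² − 1/n_i²), and the Z² and hc factors cancel in the ratio.
λ₁/λ₂ = (1/2² − 1/4²)/(1/3² − 1/6²) = 0.1875/0.08333 = 2.25.

2.25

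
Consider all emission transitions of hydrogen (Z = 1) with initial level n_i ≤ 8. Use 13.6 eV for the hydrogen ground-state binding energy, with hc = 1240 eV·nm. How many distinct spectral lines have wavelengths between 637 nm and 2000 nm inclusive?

Enumerate all n_i → n_f pairs with 1 ≤ n_f < n_i ≤ 8 and compute λ = 1240 / [13.6·1·(1/n_f² − 1/n_i²)].
Lines falling in [637, 2000] nm: 3→2 (656.5 nm), 8→3 (954.9 nm), 7→3 (1005 nm), 6→3 (1094 nm), 5→3 (1282 nm), 4→3 (1876 nm), 8→4 (1945 nm).

7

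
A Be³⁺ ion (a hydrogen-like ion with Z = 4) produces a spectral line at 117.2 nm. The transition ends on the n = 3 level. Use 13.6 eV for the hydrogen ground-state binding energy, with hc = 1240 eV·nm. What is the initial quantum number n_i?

n_i = 4

The photon energy is ΔE = hc/λ = 1240 / 117.2 = 10.58 eV.
With Z = 4, ΔE = 217.6 × (1/n_f² − 1/n_i²), so 1/n_f² − 1/n_i² = 0.04862.
With n_f = 3: 1/n_i² = 1/9 − 0.04862 = 0.06249, so n_i ≈ 4.00.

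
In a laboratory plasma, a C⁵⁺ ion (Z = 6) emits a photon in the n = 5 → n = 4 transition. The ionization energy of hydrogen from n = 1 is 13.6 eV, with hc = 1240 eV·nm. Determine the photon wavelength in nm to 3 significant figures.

For Z = 6 the level energies scale as Z², so the effective Rydberg energy is 13.6 × 36 = 489.6 eV.
ΔE = 489.6 × (1/4² − 1/5²) = 489.6 × 0.02250 = 11.02 eV.
λ = hc/ΔE = 1240 / 11.02 = 113 nm.

113 nm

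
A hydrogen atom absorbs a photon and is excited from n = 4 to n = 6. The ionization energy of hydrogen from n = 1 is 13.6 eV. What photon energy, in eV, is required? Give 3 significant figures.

E_6 = −13.60/36 = −0.3778 eV and E_4 = −13.60/16 = −0.8500 eV.
The photon energy is |E_6 − E_4| = 0.472 eV.

0.472 eV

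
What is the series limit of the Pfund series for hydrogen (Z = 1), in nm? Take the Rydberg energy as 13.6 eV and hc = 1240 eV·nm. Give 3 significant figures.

2280 nm

The Pfund series has lower level n_f = 5; the series limit corresponds to n_i → ∞.
ΔE_max = 13.6 × 1 / 5² = 0.5440 eV.
λ_min = 1240 / 0.5440 = 2280 nm.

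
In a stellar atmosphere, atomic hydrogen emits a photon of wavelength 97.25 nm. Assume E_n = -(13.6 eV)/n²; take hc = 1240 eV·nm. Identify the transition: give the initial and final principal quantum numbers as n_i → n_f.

n_i = 4, n_f = 1

The photon energy is ΔE = hc/λ = 1240 / 97.25 = 12.75 eV.
With Z = 1, ΔE = 13.60 × (1/n_f² − 1/n_i²), so 1/n_f² − 1/n_i² = 0.9375.
Trying n_f = 1 gives 1/n_i² = 0.06245, i.e. n_i ≈ 4; this pair matches.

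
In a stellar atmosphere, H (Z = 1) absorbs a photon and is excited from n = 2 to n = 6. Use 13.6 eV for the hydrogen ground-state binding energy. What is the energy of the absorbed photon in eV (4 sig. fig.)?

3.022 eV

E_6 = −13.60/36 = −0.3778 eV and E_2 = −13.60/4 = −3.400 eV.
The photon energy is |E_6 − E_2| = 3.022 eV.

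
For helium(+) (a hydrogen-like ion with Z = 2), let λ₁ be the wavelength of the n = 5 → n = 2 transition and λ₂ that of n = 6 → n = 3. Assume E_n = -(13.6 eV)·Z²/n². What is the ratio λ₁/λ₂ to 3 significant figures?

λ ∝ 1/ΔE ∝ 1/(1/n_f² − 1/n_i²), and the Z² and hc factors cancel in the ratio.
λ₁/λ₂ = (1/3² − 1/6²)/(1/2² − 1/5²) = 0.08333/0.2100 = 0.397.

0.397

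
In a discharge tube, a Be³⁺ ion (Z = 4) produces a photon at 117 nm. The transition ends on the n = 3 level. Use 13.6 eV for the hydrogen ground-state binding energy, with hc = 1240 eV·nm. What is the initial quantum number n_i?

The photon energy is ΔE = hc/λ = 1240 / 117 = 10.60 eV.
With Z = 4, ΔE = 217.6 × (1/n_f² − 1/n_i²), so 1/n_f² − 1/n_i² = 0.04871.
With n_f = 3: 1/n_i² = 1/9 − 0.04871 = 0.06241, so n_i ≈ 4.00.

n_i = 4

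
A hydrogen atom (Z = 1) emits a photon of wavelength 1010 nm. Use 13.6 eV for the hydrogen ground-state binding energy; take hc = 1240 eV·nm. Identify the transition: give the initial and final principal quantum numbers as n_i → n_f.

The photon energy is ΔE = hc/λ = 1240 / 1010 = 1.228 eV.
With Z = 1, ΔE = 13.60 × (1/n_f² − 1/n_i²), so 1/n_f² − 1/n_i² = 0.09027.
Trying n_f = 3 gives 1/n_i² = 0.02084, i.e. n_i ≈ 7; this pair matches.

n_i = 7, n_f = 3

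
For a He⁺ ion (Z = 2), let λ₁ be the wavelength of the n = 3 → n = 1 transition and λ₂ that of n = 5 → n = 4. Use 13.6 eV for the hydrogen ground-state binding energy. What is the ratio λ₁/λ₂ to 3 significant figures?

0.0253

λ ∝ 1/ΔE ∝ 1/(1/n_f² − 1/n_i²), and the Z² and hc factors cancel in the ratio.
λ₁/λ₂ = (1/4² − 1/5²)/(1/1² − 1/3²) = 0.02250/0.8889 = 0.0253.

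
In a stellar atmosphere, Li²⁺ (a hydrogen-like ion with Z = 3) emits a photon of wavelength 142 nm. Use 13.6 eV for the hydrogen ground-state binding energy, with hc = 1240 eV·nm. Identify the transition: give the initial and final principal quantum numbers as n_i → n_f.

n_i = 5, n_f = 3

The photon energy is ΔE = hc/λ = 1240 / 142 = 8.732 eV.
With Z = 3, ΔE = 122.4 × (1/n_f² − 1/n_i²), so 1/n_f² − 1/n_i² = 0.07134.
Trying n_f = 3 gives 1/n_i² = 0.03977, i.e. n_i ≈ 5; this pair matches.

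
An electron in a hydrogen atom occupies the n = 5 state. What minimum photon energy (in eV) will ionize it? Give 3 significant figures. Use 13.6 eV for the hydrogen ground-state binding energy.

0.544 eV

E_5 = −13.60/25 = −0.544 eV, so ionization (to E = 0) requires 0.544 eV.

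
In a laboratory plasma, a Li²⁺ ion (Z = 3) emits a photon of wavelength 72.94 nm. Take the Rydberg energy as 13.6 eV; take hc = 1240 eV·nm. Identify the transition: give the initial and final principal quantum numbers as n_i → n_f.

n_i = 3, n_f = 2

The photon energy is ΔE = hc/λ = 1240 / 72.94 = 17.00 eV.
With Z = 3, ΔE = 122.4 × (1/n_f² − 1/n_i²), so 1/n_f² − 1/n_i² = 0.1389.
Trying n_f = 2 gives 1/n_i² = 0.1111, i.e. n_i ≈ 3; this pair matches.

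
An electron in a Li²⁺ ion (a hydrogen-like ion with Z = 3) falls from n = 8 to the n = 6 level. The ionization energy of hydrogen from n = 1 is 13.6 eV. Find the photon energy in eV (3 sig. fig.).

1.49 eV

The Bohr energies scale as Z², so for Z = 3: E_n = −122.4/n² eV.
E_8 = −122.4/64 = −1.913 eV and E_6 = −122.4/36 = −3.400 eV.
The photon energy is |E_8 − E_6| = 1.49 eV.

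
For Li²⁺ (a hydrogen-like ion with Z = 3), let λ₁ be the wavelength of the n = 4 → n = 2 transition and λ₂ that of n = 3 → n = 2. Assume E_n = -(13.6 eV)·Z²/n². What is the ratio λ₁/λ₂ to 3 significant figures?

λ ∝ 1/ΔE ∝ 1/(1/n_f² − 1/n_i²), and the Z² and hc factors cancel in the ratio.
λ₁/λ₂ = (1/2² − 1/3²)/(1/2² − 1/4²) = 0.1389/0.1875 = 0.741.

0.741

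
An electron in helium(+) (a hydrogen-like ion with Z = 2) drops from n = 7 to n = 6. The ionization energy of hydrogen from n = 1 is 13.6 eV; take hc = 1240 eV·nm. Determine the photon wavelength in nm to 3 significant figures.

3090 nm

For Z = 2 the level energies scale as Z², so the effective Rydberg energy is 13.6 × 4 = 54.40 eV.
ΔE = 54.40 × (1/6² − 1/7²) = 54.40 × 0.007370 = 0.4009 eV.
λ = hc/ΔE = 1240 / 0.4009 = 3090 nm.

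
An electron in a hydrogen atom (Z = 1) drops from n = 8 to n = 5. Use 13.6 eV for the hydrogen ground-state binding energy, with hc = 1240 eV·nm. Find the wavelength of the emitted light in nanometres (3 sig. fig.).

3740 nm

ΔE = 13.60 × (1/5² − 1/8²) = 13.60 × 0.02438 = 0.3315 eV.
λ = hc/ΔE = 1240 / 0.3315 = 3740 nm.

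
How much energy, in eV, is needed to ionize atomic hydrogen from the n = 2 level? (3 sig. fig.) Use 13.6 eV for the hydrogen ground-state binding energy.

E_2 = −13.60/4 = −3.40 eV, so ionization (to E = 0) requires 3.40 eV.

3.40 eV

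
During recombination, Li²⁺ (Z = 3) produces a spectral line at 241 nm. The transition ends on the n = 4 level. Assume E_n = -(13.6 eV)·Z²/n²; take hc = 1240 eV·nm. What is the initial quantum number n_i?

n_i = 7

The photon energy is ΔE = hc/λ = 1240 / 241 = 5.145 eV.
With Z = 3, ΔE = 122.4 × (1/n_f² − 1/n_i²), so 1/n_f² − 1/n_i² = 0.04204.
With n_f = 4: 1/n_i² = 1/16 − 0.04204 = 0.02046, so n_i ≈ 6.99.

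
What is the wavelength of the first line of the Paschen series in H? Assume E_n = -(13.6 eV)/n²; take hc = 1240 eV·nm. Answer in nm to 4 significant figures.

The Paschen series terminates on n_f = 3; the first line has n_i = 3+1 = 4.
ΔE = 13.60 × (1/3² − 1/4²) = 0.6611 eV.
λ = 1240 / 0.6611 = 1876 nm.

1876 nm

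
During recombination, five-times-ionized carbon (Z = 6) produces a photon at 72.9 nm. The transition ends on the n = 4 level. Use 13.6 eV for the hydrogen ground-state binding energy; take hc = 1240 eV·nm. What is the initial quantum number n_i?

The photon energy is ΔE = hc/λ = 1240 / 72.9 = 17.01 eV.
With Z = 6, ΔE = 489.6 × (1/n_f² − 1/n_i²), so 1/n_f² − 1/n_i² = 0.03474.
With n_f = 4: 1/n_i² = 1/16 − 0.03474 = 0.02776, so n_i ≈ 6.00.

n_i = 6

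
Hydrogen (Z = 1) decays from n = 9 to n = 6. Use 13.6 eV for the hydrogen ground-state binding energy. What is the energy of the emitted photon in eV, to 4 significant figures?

0.2099 eV

E_9 = −13.60/81 = −0.1679 eV and E_6 = −13.60/36 = −0.3778 eV.
The photon energy is |E_9 − E_6| = 0.2099 eV.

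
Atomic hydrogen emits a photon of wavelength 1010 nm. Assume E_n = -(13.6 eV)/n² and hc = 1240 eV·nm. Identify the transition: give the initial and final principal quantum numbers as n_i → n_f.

The photon energy is ΔE = hc/λ = 1240 / 1010 = 1.228 eV.
With Z = 1, ΔE = 13.60 × (1/n_f² − 1/n_i²), so 1/n_f² − 1/n_i² = 0.09027.
Trying n_f = 3 gives 1/n_i² = 0.02084, i.e. n_i ≈ 7; this pair matches.

n_i = 7, n_f = 3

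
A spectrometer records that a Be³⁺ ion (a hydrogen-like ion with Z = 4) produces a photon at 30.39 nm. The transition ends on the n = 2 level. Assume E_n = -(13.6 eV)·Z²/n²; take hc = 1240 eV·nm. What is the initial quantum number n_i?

The photon energy is ΔE = hc/λ = 1240 / 30.39 = 40.80 eV.
With Z = 4, ΔE = 217.6 × (1/n_f² − 1/n_i²), so 1/n_f² − 1/n_i² = 0.1875.
With n_f = 2: 1/n_i² = 1/4 − 0.1875 = 0.06249, so n_i ≈ 4.00.

n_i = 4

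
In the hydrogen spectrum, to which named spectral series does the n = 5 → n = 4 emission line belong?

Brackett

The series is set by the lower level: n_f = 4 is the Brackett series.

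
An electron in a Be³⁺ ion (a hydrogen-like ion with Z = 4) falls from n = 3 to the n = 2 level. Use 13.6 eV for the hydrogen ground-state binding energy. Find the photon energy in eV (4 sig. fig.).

The Bohr energies scale as Z², so for Z = 4: E_n = −217.6/n² eV.
E_3 = −217.6/9 = −24.18 eV and E_2 = −217.6/4 = −54.40 eV.
The photon energy is |E_3 − E_2| = 30.22 eV.

30.22 eV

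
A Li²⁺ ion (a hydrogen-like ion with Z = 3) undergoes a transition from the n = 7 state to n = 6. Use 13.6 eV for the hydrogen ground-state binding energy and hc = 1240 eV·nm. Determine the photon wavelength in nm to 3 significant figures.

For Z = 3 the level energies scale as Z², so the effective Rydberg energy is 13.6 × 9 = 122.4 eV.
ΔE = 122.4 × (1/6² − 1/7²) = 122.4 × 0.007370 = 0.9020 eV.
λ = hc/ΔE = 1240 / 0.9020 = 1370 nm.

1370 nm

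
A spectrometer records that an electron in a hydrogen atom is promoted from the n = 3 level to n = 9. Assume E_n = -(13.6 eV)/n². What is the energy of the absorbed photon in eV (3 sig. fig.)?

1.34 eV

E_9 = −13.60/81 = −0.1679 eV and E_3 = −13.60/9 = −1.511 eV.
The photon energy is |E_9 − E_3| = 1.34 eV.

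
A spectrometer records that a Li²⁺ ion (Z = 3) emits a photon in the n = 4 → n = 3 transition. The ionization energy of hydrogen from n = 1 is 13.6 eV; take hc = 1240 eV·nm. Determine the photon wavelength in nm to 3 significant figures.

For Z = 3 the level energies scale as Z², so the effective Rydberg energy is 13.6 × 9 = 122.4 eV.
ΔE = 122.4 × (1/3² − 1/4²) = 122.4 × 0.04861 = 5.950 eV.
λ = hc/ΔE = 1240 / 5.950 = 208 nm.

208 nm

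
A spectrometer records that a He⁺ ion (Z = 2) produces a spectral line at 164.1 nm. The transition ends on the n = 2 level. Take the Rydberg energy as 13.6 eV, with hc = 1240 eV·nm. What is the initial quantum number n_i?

n_i = 3

The photon energy is ΔE = hc/λ = 1240 / 164.1 = 7.556 eV.
With Z = 2, ΔE = 54.40 × (1/n_f² − 1/n_i²), so 1/n_f² − 1/n_i² = 0.1389.
With n_f = 2: 1/n_i² = 1/4 − 0.1389 = 0.1111, so n_i ≈ 3.00.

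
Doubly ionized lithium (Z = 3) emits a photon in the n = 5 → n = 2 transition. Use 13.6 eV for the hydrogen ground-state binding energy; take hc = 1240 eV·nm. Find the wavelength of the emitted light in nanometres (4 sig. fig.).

48.24 nm

For Z = 3 the level energies scale as Z², so the effective Rydberg energy is 13.6 × 9 = 122.4 eV.
ΔE = 122.4 × (1/2² − 1/5²) = 122.4 × 0.2100 = 25.70 eV.
λ = hc/ΔE = 1240 / 25.70 = 48.24 nm.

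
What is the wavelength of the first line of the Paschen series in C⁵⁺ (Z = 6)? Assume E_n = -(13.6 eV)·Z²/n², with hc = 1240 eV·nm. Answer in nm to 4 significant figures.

52.10 nm

The Paschen series terminates on n_f = 3; the first line has n_i = 3+1 = 4.
ΔE = 489.6 × (1/3² − 1/4²) = 23.80 eV.
λ = 1240 / 23.80 = 52.10 nm.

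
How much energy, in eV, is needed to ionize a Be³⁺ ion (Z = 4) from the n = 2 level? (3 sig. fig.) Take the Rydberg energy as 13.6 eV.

E_n = −13.6 Z²/n² = −217.6/n² eV for Z = 4.
E_2 = −217.6/4 = −54.4 eV, so ionization (to E = 0) requires 54.4 eV.

54.4 eV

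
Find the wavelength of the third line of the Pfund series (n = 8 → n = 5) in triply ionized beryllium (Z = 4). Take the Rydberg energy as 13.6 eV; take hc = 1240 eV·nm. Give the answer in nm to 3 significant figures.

The Pfund series terminates on n_f = 5; the third line has n_i = 5+3 = 8.
ΔE = 217.6 × (1/5² − 1/8²) = 5.304 eV.
λ = 1240 / 5.304 = 234 nm.

234 nm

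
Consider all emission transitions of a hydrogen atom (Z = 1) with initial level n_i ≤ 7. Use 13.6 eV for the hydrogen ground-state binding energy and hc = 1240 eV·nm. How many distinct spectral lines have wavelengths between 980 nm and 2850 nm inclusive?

6

Enumerate all n_i → n_f pairs with 1 ≤ n_f < n_i ≤ 7 and compute λ = 1240 / [13.6·1·(1/n_f² − 1/n_i²)].
Lines falling in [980, 2850] nm: 7→3 (1005 nm), 6→3 (1094 nm), 5→3 (1282 nm), 4→3 (1876 nm), 7→4 (2166 nm), 6→4 (2626 nm).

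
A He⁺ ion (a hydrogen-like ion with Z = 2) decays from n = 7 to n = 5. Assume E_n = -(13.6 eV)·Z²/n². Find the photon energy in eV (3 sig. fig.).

1.07 eV

The Bohr energies scale as Z², so for Z = 2: E_n = −54.40/n² eV.
E_7 = −54.40/49 = −1.110 eV and E_5 = −54.40/25 = −2.176 eV.
The photon energy is |E_7 − E_5| = 1.07 eV.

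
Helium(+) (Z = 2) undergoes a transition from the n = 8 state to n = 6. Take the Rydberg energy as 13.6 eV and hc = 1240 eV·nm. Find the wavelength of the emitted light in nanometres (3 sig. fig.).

1880 nm

For Z = 2 the level energies scale as Z², so the effective Rydberg energy is 13.6 × 4 = 54.40 eV.
ΔE = 54.40 × (1/6² − 1/8²) = 54.40 × 0.01215 = 0.6611 eV.
λ = hc/ΔE = 1240 / 0.6611 = 1880 nm.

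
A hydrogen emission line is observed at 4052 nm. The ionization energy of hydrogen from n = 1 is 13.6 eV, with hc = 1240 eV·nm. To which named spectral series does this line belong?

ΔE = 1240/4052 = 0.3060 eV.
This matches 13.6 × (1/4² − 1/5²), so n_f = 4: the Brackett series.

Brackett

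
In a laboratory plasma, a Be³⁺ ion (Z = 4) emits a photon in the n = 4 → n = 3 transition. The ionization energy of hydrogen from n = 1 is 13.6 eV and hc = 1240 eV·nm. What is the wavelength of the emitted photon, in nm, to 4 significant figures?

For Z = 4 the level energies scale as Z², so the effective Rydberg energy is 13.6 × 16 = 217.6 eV.
ΔE = 217.6 × (1/3² − 1/4²) = 217.6 × 0.04861 = 10.58 eV.
λ = hc/ΔE = 1240 / 10.58 = 117.2 nm.

117.2 nm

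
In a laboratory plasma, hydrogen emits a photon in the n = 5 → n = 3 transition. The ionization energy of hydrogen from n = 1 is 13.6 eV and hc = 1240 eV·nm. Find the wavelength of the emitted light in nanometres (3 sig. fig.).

ΔE = 13.60 × (1/3² − 1/5²) = 13.60 × 0.07111 = 0.9671 eV.
λ = hc/ΔE = 1240 / 0.9671 = 1280 nm.

1280 nm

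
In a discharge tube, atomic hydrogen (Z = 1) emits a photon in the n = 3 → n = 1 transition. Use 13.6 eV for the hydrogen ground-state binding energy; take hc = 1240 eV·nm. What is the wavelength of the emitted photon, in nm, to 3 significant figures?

103 nm

ΔE = 13.60 × (1/1² − 1/3²) = 13.60 × 0.8889 = 12.09 eV.
λ = hc/ΔE = 1240 / 12.09 = 103 nm.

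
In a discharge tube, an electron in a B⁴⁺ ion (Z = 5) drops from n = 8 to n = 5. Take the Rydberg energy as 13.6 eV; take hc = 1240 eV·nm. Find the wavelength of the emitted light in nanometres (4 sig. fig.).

149.6 nm

For Z = 5 the level energies scale as Z², so the effective Rydberg energy is 13.6 × 25 = 340.0 eV.
ΔE = 340.0 × (1/5² − 1/8²) = 340.0 × 0.02438 = 8.288 eV.
λ = hc/ΔE = 1240 / 8.288 = 149.6 nm.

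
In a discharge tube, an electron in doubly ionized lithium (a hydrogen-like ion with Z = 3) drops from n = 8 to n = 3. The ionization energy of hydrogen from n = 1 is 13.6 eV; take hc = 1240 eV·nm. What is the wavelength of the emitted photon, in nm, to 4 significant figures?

For Z = 3 the level energies scale as Z², so the effective Rydberg energy is 13.6 × 9 = 122.4 eV.
ΔE = 122.4 × (1/3² − 1/8²) = 122.4 × 0.09549 = 11.69 eV.
λ = hc/ΔE = 1240 / 11.69 = 106.1 nm.

106.1 nm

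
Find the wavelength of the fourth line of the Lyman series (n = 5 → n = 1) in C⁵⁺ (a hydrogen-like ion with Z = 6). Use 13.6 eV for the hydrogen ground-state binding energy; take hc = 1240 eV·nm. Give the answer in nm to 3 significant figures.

The Lyman series terminates on n_f = 1; the fourth line has n_i = 1+4 = 5.
ΔE = 489.6 × (1/1² − 1/5²) = 470.0 eV.
λ = 1240 / 470.0 = 2.64 nm.

2.64 nm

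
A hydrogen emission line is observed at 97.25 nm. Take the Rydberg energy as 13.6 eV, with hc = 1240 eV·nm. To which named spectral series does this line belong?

ΔE = 1240/97.25 = 12.75 eV.
This matches 13.6 × (1/1² − 1/4²), so n_f = 1: the Lyman series.

Lyman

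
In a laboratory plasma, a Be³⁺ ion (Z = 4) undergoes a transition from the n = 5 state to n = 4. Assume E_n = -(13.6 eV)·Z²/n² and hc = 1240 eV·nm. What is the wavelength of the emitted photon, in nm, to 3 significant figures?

253 nm

For Z = 4 the level energies scale as Z², so the effective Rydberg energy is 13.6 × 16 = 217.6 eV.
ΔE = 217.6 × (1/4² − 1/5²) = 217.6 × 0.02250 = 4.896 eV.
λ = hc/ΔE = 1240 / 4.896 = 253 nm.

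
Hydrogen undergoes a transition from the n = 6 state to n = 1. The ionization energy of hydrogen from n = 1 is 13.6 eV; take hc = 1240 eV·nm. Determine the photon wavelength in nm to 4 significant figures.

ΔE = 13.60 × (1/1² − 1/6²) = 13.60 × 0.9722 = 13.22 eV.
λ = hc/ΔE = 1240 / 13.22 = 93.78 nm.
This line belongs to the Lyman series.

93.78 nm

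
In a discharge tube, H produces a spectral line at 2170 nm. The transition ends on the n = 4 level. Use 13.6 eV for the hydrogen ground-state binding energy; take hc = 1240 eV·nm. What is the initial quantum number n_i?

The photon energy is ΔE = hc/λ = 1240 / 2170 = 0.5714 eV.
With Z = 1, ΔE = 13.60 × (1/n_f² − 1/n_i²), so 1/n_f² − 1/n_i² = 0.04202.
With n_f = 4: 1/n_i² = 1/16 − 0.04202 = 0.02048, so n_i ≈ 6.99.

n_i = 7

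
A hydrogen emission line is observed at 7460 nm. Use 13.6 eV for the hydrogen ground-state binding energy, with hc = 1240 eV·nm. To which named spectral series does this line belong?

ΔE = 1240/7460 = 0.1662 eV.
This matches 13.6 × (1/5² − 1/6²), so n_f = 5: the Pfund series.

Pfund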